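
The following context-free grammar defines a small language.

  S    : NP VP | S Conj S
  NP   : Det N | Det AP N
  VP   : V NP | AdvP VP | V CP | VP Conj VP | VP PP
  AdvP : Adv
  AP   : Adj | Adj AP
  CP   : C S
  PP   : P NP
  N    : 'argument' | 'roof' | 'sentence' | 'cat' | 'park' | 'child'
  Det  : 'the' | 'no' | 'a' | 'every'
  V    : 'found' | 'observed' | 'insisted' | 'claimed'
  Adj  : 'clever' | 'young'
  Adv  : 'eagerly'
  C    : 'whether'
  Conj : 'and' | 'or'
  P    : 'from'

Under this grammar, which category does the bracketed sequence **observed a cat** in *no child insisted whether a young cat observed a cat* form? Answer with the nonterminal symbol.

[S [NP [Det no] [N child]] [VP [V insisted] [CP [C whether] [S [NP [Det a] [AP [Adj young]] [N cat]] [VP [V observed] [NP [Det a] [N cat]]]]]]]
The span 'observed a cat' is the VP node built by VP → V NP.

VP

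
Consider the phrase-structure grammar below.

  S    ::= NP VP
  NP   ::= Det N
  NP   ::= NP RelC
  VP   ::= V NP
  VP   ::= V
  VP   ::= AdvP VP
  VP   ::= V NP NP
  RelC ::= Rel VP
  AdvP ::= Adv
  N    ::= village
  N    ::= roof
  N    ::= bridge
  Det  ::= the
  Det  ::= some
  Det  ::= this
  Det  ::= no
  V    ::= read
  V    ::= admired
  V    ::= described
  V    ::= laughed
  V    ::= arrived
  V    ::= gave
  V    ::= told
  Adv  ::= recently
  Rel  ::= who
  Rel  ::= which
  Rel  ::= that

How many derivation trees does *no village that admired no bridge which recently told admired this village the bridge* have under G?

2

The two bracketings:
[S [NP [NP [Det no] [N village]] [RelC [Rel that] [VP [V admired] [NP [NP [Det no] [N bridge]] [RelC [Rel which] [VP [AdvP [Adv recently]] [VP [V told]]]]]]]] [VP [V admired] [NP [Det this] [N village]] [NP [Det the] [N bridge]]]]
[S [NP [NP [NP [Det no] [N village]] [RelC [Rel that] [VP [V admired] [NP [Det no] [N bridge]]]]] [RelC [Rel which] [VP [AdvP [Adv recently]] [VP [V told]]]]] [VP [V admired] [NP [Det this] [N village]] [NP [Det the] [N bridge]]]]
The trees differ in how a recursive rule is bracketed over the same span.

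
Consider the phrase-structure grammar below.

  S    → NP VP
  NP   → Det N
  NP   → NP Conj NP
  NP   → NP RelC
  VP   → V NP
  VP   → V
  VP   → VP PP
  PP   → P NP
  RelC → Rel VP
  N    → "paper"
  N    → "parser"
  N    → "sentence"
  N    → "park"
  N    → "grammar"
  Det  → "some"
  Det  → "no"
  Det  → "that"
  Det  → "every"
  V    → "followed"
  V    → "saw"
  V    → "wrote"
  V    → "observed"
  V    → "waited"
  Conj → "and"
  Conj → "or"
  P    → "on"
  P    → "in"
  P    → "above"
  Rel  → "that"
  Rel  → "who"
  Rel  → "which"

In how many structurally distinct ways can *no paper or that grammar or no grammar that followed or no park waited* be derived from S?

Two of the 9 distinct bracketings:
[S [NP [NP [Det no] [N paper]] [Conj or] [NP [NP [Det that] [N grammar]] [Conj or] [NP [NP [NP [Det no] [N grammar]] [RelC [Rel that] [VP [V followed]]]] [Conj or] [NP [Det no] [N park]]]]] [VP [V waited]]]
[S [NP [NP [Det no] [N paper]] [Conj or] [NP [NP [NP [Det that] [N grammar]] [Conj or] [NP [NP [Det no] [N grammar]] [RelC [Rel that] [VP [V followed]]]]] [Conj or] [NP [Det no] [N park]]]] [VP [V waited]]]
The trees differ in how a recursive rule is bracketed over the same span.

9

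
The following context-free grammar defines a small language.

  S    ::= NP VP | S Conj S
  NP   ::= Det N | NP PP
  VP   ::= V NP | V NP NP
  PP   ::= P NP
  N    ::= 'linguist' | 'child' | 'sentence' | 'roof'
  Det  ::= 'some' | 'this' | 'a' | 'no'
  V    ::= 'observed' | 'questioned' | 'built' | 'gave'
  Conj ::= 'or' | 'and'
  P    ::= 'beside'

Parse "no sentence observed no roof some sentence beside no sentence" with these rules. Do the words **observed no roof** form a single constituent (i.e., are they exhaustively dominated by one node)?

[S [NP [Det no] [N sentence]] [VP [V observed] [NP [Det no] [N roof]] [NP [NP [Det some] [N sentence]] [PP [P beside] [NP [Det no] [N sentence]]]]]]
The smallest constituent containing 'observed no roof' is the VP spanning 'observed no roof some sentence beside no sentence'; no single node in the tree dominates exactly the given words.

No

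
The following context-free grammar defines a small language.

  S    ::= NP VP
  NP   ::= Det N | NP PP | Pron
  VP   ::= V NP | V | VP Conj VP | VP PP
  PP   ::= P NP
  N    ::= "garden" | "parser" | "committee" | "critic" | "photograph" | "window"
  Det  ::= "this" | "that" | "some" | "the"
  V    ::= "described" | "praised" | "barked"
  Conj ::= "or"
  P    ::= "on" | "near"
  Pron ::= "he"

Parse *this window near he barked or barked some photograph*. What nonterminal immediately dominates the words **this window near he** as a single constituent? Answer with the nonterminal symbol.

S
  NP
    NP
      Det: this
      N: window
    PP
      P: near
      NP
        Pron: he
  VP
    VP
      V: barked
    Conj: or
    VP
      V: barked
      NP
        Det: some
        N: photograph
The span 'this window near he' is the NP node built by NP → NP PP.

NP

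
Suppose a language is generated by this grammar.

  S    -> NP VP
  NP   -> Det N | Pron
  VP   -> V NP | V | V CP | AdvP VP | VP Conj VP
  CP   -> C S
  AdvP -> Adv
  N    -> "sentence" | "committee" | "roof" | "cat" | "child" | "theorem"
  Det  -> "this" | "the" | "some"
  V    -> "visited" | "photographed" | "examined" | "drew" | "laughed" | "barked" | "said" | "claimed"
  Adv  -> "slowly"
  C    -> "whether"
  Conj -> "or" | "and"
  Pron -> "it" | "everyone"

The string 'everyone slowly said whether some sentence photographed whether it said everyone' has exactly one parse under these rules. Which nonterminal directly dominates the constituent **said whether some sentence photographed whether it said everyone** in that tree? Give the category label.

VP

S
  NP
    Pron: everyone
  VP
    AdvP
      Adv: slowly
    VP
      V: said
      CP
        C: whether
        S
          NP
            Det: some
            N: sentence
          VP
            V: photographed
            CP
              C: whether
              S
                NP
                  Pron: it
                VP
                  V: said
                  NP
                    Pron: everyone
The span 'said whether some sentence photographed whether it said everyone' is the VP node built by VP → V CP.
Its mother is the VP built by VP → AdvP VP.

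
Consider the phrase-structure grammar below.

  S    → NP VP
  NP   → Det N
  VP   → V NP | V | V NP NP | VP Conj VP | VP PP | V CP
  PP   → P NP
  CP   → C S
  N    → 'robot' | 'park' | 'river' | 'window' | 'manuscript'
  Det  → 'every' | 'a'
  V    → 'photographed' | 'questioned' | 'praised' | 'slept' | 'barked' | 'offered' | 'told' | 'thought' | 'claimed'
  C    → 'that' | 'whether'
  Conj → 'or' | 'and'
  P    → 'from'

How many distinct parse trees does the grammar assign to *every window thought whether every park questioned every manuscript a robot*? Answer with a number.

1

[S [NP [Det every] [N window]] [VP [V thought] [CP [C whether] [S [NP [Det every] [N park]] [VP [V questioned] [NP [Det every] [N manuscript]] [NP [Det a] [N robot]]]]]]]
No rule offers an alternative attachment or grouping for any span, so this is the only derivation.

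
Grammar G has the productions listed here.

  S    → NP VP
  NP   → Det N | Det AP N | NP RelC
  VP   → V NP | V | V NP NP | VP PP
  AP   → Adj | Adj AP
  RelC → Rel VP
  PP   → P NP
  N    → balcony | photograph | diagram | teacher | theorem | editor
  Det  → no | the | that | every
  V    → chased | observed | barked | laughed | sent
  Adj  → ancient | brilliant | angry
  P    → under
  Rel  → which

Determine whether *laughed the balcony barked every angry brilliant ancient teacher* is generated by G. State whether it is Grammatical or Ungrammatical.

Ungrammatical

For S → NP VP, no prefix of the string parses as an NP.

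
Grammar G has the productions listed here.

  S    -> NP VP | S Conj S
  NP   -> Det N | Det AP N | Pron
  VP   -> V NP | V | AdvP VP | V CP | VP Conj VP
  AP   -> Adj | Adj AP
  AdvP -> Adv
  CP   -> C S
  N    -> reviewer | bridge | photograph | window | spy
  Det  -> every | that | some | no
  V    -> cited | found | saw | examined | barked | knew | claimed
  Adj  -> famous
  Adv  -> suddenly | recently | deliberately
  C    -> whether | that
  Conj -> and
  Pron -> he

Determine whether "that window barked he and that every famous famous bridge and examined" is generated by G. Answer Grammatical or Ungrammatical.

For S → NP VP, the only prefix that parses as NP is 'that window', but the remainder 'barked he and that every famous famous bridge and examined' is not a VP under these rules. The alternative S rule S → S Conj S likewise has no satisfying split.

Ungrammatical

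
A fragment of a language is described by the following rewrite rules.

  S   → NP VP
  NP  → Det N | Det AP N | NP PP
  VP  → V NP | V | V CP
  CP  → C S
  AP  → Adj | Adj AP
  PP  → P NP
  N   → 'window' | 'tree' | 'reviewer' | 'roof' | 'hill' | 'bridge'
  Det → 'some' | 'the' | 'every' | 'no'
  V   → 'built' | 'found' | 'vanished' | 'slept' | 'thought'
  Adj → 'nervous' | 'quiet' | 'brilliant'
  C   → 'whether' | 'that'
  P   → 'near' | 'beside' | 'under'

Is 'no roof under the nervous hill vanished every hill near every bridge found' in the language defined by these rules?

For S → NP VP, every NP-prefix leaves a non-VP remainder: after 'no roof' the remainder is not a VP; after 'no roof under the nervous hill' the remainder is not a VP.

Ungrammatical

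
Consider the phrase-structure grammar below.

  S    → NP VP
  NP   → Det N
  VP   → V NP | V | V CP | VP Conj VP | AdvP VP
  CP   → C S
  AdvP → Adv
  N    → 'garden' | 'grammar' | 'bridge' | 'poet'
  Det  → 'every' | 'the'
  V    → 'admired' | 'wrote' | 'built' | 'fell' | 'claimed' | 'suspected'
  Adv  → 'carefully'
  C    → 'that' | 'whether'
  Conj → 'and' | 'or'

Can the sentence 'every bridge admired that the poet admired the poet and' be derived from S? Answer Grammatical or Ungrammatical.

For S → NP VP, the only prefix that parses as NP is 'every bridge', but the remainder 'admired that the poet admired the poet and' is not a VP under these rules.

Ungrammatical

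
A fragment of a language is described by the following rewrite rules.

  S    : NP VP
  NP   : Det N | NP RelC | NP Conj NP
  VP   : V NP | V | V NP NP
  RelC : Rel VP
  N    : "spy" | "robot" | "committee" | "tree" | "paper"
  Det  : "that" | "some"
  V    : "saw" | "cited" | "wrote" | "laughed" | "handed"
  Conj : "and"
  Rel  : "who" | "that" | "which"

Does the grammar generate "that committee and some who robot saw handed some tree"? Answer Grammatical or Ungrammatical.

Ungrammatical

A Det word can never sit immediately before a Rel word in any string this grammar generates, so the substring 'some who' rules out a derivation.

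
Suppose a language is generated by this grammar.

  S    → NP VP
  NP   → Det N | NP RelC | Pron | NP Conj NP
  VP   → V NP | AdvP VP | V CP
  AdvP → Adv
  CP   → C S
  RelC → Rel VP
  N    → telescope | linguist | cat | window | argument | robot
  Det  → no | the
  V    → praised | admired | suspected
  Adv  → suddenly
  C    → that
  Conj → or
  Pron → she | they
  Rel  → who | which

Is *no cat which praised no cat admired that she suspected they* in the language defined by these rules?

Grammatical

[S [NP [NP [Det no] [N cat]] [RelC [Rel which] [VP [V praised] [NP [Det no] [N cat]]]]] [VP [V admired] [CP [C that] [S [NP [Pron she]] [VP [V suspected] [NP [Pron they]]]]]]]
Every word is introduced by a lexical rule and the phrasal rules combine the resulting categories into a single S.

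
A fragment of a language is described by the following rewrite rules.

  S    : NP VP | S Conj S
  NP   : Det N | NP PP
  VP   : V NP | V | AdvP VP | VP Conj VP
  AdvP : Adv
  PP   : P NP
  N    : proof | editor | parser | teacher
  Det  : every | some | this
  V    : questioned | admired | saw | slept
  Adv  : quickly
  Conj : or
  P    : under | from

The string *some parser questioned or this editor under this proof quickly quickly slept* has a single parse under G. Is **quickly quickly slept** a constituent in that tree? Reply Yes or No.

[S [S [NP [Det some] [N parser]] [VP [V questioned]]] [Conj or] [S [NP [NP [Det this] [N editor]] [PP [P under] [NP [Det this] [N proof]]]] [VP [AdvP [Adv quickly]] [VP [AdvP [Adv quickly]] [VP [V slept]]]]]]
The words 'quickly quickly slept' are exhaustively dominated by a single VP node (built by VP → AdvP VP), so they form a constituent.

Yes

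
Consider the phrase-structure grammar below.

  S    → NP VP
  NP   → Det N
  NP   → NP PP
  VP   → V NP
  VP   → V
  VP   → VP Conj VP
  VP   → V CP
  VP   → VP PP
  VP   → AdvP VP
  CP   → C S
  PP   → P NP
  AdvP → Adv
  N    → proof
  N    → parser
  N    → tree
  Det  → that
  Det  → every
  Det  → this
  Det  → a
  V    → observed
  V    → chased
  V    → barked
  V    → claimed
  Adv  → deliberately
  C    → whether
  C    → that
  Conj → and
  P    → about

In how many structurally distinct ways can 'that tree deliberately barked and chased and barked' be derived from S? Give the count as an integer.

5

Two of the 5 distinct bracketings:
[S [NP [Det that] [N tree]] [VP [VP [AdvP [Adv deliberately]] [VP [V barked]]] [Conj and] [VP [VP [V chased]] [Conj and] [VP [V barked]]]]]
[S [NP [Det that] [N tree]] [VP [VP [VP [AdvP [Adv deliberately]] [VP [V barked]]] [Conj and] [VP [V chased]]] [Conj and] [VP [V barked]]]]
The trees differ in how a recursive rule is bracketed over the same span.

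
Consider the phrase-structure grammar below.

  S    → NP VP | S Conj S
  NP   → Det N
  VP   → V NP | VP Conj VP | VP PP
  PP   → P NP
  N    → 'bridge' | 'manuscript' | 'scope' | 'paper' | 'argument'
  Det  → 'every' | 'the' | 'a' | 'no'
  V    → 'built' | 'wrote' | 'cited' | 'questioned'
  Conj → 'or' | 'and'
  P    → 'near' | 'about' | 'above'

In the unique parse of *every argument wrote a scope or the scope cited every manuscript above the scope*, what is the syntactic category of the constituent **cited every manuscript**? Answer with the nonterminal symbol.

[S [S [NP [Det every] [N argument]] [VP [V wrote] [NP [Det a] [N scope]]]] [Conj or] [S [NP [Det the] [N scope]] [VP [VP [V cited] [NP [Det every] [N manuscript]]] [PP [P above] [NP [Det the] [N scope]]]]]]
The span 'cited every manuscript' is the VP node built by VP → V NP.

VP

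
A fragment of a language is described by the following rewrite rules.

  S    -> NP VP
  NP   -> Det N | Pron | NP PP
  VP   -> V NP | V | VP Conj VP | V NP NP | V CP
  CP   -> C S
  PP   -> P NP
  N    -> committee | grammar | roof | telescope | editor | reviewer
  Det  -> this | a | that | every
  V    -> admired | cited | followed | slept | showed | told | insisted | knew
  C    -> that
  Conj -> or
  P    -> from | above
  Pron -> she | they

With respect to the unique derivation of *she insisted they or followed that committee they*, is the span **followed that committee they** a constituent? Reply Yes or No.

Yes

[S [NP [Pron she]] [VP [VP [V insisted] [NP [Pron they]]] [Conj or] [VP [V followed] [NP [Det that] [N committee]] [NP [Pron they]]]]]
The words 'followed that committee they' are exhaustively dominated by a single VP node (built by VP → V NP NP), so they form a constituent.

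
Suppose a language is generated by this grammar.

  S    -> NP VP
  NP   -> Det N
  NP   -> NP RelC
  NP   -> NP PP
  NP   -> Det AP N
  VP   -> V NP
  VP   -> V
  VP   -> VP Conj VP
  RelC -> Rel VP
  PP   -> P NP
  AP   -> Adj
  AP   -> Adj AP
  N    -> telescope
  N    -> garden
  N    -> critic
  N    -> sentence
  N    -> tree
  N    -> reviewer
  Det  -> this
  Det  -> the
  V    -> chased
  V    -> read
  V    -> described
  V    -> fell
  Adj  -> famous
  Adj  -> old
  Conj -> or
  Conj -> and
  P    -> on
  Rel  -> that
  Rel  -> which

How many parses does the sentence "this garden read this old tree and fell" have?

1

[S [NP [Det this] [N garden]] [VP [VP [V read] [NP [Det this] [AP [Adj old]] [N tree]]] [Conj and] [VP [V fell]]]]
No rule offers an alternative attachment or grouping for any span, so this is the only derivation.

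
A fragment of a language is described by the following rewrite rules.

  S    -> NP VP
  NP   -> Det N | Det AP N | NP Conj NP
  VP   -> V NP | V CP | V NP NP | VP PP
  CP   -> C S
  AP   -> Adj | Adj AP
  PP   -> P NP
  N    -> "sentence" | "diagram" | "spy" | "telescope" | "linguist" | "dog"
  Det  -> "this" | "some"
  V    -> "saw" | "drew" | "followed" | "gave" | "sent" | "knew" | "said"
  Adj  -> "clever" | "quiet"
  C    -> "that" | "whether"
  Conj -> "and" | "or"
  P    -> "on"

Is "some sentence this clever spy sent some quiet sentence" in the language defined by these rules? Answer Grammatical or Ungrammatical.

Ungrammatical

For S → NP VP, the only prefix that parses as NP is 'some sentence', but the remainder 'this clever spy sent some quiet sentence' is not a VP under these rules.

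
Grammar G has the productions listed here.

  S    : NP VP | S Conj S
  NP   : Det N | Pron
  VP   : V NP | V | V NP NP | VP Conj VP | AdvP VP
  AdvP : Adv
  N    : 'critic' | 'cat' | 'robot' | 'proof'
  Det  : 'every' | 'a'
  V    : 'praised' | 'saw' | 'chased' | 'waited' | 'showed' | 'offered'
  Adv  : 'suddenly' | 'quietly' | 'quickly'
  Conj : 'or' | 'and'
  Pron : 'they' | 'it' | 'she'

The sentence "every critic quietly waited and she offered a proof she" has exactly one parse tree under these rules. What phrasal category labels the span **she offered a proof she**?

S
  S
    NP
      Det: every
      N: critic
    VP
      AdvP
        Adv: quietly
      VP
        V: waited
  Conj: and
  S
    NP
      Pron: she
    VP
      V: offered
      NP
        Det: a
        N: proof
      NP
        Pron: she
The span 'she offered a proof she' is the S node built by S → NP VP.

S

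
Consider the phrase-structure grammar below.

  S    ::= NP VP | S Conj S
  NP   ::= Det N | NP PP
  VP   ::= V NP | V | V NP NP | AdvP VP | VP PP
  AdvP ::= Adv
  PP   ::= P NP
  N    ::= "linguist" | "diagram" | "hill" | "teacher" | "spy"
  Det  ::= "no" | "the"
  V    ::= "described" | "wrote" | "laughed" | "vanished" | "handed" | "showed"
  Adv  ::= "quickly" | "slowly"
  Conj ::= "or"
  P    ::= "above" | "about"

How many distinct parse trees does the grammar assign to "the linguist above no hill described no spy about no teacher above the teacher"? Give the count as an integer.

Two of the 5 distinct bracketings:
[S [NP [NP [Det the] [N linguist]] [PP [P above] [NP [Det no] [N hill]]]] [VP [V described] [NP [NP [Det no] [N spy]] [PP [P about] [NP [NP [Det no] [N teacher]] [PP [P above] [NP [Det the] [N teacher]]]]]]]]
[S [NP [NP [Det the] [N linguist]] [PP [P above] [NP [Det no] [N hill]]]] [VP [V described] [NP [NP [NP [Det no] [N spy]] [PP [P about] [NP [Det no] [N teacher]]]] [PP [P above] [NP [Det the] [N teacher]]]]]]
The trees differ in how a recursive rule is bracketed over the same span.

5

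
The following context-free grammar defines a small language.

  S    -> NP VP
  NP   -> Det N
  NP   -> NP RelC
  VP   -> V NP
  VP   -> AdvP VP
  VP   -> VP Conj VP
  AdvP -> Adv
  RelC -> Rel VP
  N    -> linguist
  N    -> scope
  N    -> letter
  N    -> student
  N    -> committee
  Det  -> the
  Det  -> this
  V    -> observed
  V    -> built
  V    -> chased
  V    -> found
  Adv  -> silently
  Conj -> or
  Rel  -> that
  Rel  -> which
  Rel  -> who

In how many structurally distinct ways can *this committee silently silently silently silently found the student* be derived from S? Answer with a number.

1

[S [NP [Det this] [N committee]] [VP [AdvP [Adv silently]] [VP [AdvP [Adv silently]] [VP [AdvP [Adv silently]] [VP [AdvP [Adv silently]] [VP [V found] [NP [Det the] [N student]]]]]]]]
No rule offers an alternative attachment or grouping for any span, so this is the only derivation.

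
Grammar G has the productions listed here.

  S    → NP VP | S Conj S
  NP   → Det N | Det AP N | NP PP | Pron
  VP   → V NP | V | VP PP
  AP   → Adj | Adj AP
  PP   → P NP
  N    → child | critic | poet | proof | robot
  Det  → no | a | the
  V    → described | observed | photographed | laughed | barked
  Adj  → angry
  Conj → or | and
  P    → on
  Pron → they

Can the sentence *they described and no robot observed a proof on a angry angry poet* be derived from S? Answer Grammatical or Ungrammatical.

[S [S [NP [Pron they]] [VP [V described]]] [Conj and] [S [NP [Det no] [N robot]] [VP [V observed] [NP [NP [Det a] [N proof]] [PP [P on] [NP [Det a] [AP [Adj angry] [AP [Adj angry]]] [N poet]]]]]]]
The bracketing above is licensed at every node by one of the given productions, with S at the root.

Grammatical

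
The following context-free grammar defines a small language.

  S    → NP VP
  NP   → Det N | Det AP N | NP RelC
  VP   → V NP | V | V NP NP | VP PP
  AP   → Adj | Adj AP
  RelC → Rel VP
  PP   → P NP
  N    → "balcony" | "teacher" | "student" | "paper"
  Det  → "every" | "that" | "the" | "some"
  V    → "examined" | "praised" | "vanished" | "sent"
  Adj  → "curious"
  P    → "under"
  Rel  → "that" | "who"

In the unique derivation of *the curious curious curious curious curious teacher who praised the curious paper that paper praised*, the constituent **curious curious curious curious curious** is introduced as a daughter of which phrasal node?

S
  NP
    NP
      Det: the
      AP
        Adj: curious
        AP
          Adj: curious
          AP
            Adj: curious
            AP
              Adj: curious
              AP
                Adj: curious
      N: teacher
    RelC
      Rel: who
      VP
        V: praised
        NP
          Det: the
          AP
            Adj: curious
          N: paper
        NP
          Det: that
          N: paper
  VP
    V: praised
The span 'curious curious curious curious curious' is the AP node built by AP → Adj AP.
Its mother is the NP built by NP → Det AP N.

NP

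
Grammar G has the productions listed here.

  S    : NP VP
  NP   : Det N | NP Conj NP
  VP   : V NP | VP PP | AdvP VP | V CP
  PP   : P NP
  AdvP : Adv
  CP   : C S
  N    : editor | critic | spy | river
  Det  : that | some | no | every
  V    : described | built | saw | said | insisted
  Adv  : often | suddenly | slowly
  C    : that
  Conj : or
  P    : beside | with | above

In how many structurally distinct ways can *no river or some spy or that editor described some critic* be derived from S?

2

The two bracketings:
[S [NP [NP [Det no] [N river]] [Conj or] [NP [NP [Det some] [N spy]] [Conj or] [NP [Det that] [N editor]]]] [VP [V described] [NP [Det some] [N critic]]]]
[S [NP [NP [NP [Det no] [N river]] [Conj or] [NP [Det some] [N spy]]] [Conj or] [NP [Det that] [N editor]]] [VP [V described] [NP [Det some] [N critic]]]]
The trees differ in how a recursive rule is bracketed over the same span.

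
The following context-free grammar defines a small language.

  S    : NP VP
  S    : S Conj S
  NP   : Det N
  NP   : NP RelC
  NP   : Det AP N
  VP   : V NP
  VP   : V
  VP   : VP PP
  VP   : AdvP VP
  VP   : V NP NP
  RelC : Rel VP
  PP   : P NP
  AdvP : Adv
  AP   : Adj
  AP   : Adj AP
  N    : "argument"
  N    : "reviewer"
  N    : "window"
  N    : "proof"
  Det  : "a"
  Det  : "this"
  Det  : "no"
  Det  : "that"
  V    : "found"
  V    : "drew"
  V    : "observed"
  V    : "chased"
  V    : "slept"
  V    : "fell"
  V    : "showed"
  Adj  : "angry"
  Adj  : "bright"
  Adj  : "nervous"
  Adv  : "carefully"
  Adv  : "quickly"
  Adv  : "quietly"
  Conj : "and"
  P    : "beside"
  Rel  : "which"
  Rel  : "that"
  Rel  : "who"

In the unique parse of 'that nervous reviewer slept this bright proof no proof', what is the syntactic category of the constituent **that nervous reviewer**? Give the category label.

NP

[S [NP [Det that] [AP [Adj nervous]] [N reviewer]] [VP [V slept] [NP [Det this] [AP [Adj bright]] [N proof]] [NP [Det no] [N proof]]]]
The span 'that nervous reviewer' is the NP node built by NP → Det AP N.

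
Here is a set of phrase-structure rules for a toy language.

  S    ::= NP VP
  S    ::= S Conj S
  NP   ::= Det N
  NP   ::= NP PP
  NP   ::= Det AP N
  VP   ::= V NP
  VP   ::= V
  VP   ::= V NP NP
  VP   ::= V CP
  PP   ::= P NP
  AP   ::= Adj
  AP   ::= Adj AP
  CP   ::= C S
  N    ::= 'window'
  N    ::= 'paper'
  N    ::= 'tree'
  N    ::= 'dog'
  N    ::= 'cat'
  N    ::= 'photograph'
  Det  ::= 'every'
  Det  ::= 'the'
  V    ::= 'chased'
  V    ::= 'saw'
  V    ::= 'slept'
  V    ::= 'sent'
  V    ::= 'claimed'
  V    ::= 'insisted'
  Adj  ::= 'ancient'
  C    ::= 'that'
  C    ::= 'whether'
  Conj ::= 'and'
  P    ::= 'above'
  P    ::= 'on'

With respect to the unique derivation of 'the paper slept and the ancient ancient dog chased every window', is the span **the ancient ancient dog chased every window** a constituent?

Yes

[S [S [NP [Det the] [N paper]] [VP [V slept]]] [Conj and] [S [NP [Det the] [AP [Adj ancient] [AP [Adj ancient]]] [N dog]] [VP [V chased] [NP [Det every] [N window]]]]]
The words 'the ancient ancient dog chased every window' are exhaustively dominated by a single S node (built by S → NP VP), so they form a constituent.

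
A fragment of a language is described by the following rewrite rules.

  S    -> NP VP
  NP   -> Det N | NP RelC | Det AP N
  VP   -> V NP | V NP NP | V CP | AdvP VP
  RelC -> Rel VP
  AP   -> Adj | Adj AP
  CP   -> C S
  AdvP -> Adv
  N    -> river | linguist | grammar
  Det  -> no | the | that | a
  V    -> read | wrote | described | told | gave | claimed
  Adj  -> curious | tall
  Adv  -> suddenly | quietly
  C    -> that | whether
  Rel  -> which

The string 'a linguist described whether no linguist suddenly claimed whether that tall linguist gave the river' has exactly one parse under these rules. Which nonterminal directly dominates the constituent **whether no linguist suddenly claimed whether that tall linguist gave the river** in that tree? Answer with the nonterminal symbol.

[S [NP [Det a] [N linguist]] [VP [V described] [CP [C whether] [S [NP [Det no] [N linguist]] [VP [AdvP [Adv suddenly]] [VP [V claimed] [CP [C whether] [S [NP [Det that] [AP [Adj tall]] [N linguist]] [VP [V gave] [NP [Det the] [N river]]]]]]]]]]]
The span 'whether no linguist suddenly claimed whether that tall linguist gave the river' is the CP node built by CP → C S.
Its mother is the VP built by VP → V CP.

VP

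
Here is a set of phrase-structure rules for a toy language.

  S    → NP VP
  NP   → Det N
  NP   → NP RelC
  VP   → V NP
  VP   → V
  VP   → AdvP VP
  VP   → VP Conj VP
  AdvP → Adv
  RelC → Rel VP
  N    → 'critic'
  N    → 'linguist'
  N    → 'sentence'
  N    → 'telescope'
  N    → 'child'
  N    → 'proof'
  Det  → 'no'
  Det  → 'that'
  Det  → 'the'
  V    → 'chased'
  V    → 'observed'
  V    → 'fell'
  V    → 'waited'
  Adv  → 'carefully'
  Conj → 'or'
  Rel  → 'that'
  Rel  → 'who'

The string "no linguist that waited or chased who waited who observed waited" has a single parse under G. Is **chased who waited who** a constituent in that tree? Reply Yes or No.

[S [NP [NP [NP [NP [Det no] [N linguist]] [RelC [Rel that] [VP [VP [V waited]] [Conj or] [VP [V chased]]]]] [RelC [Rel who] [VP [V waited]]]] [RelC [Rel who] [VP [V observed]]]] [VP [V waited]]]
The smallest constituent containing 'chased who waited who' is the NP spanning 'no linguist that waited or chased who waited who observed'; no single node in the tree dominates exactly the given words.

No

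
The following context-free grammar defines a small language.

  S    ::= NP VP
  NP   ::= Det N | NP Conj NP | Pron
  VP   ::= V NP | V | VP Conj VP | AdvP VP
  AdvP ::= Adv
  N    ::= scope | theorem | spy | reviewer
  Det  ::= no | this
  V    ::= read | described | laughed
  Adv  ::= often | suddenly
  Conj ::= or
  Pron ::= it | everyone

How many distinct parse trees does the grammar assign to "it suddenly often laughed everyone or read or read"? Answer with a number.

9

Two of the 9 distinct bracketings:
[S [NP [Pron it]] [VP [VP [AdvP [Adv suddenly]] [VP [AdvP [Adv often]] [VP [V laughed] [NP [Pron everyone]]]]] [Conj or] [VP [VP [V read]] [Conj or] [VP [V read]]]]]
[S [NP [Pron it]] [VP [VP [VP [AdvP [Adv suddenly]] [VP [AdvP [Adv often]] [VP [V laughed] [NP [Pron everyone]]]]] [Conj or] [VP [V read]]] [Conj or] [VP [V read]]]]
The trees differ in how a recursive rule is bracketed over the same span.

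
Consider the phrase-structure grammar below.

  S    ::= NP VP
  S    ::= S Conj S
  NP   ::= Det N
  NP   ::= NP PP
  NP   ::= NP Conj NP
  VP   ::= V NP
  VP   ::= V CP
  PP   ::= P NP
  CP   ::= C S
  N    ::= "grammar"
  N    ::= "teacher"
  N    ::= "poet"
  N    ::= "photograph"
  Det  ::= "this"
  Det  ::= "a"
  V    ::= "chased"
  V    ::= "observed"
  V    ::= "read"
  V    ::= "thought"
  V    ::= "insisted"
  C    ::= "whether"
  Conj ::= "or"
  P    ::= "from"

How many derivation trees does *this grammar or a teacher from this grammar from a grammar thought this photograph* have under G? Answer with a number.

5

Two of the 5 distinct bracketings:
[S [NP [NP [NP [Det this] [N grammar]] [Conj or] [NP [Det a] [N teacher]]] [PP [P from] [NP [NP [Det this] [N grammar]] [PP [P from] [NP [Det a] [N grammar]]]]]] [VP [V thought] [NP [Det this] [N photograph]]]]
[S [NP [NP [NP [NP [Det this] [N grammar]] [Conj or] [NP [Det a] [N teacher]]] [PP [P from] [NP [Det this] [N grammar]]]] [PP [P from] [NP [Det a] [N grammar]]]] [VP [V thought] [NP [Det this] [N photograph]]]]
The trees differ in how a recursive rule is bracketed over the same span.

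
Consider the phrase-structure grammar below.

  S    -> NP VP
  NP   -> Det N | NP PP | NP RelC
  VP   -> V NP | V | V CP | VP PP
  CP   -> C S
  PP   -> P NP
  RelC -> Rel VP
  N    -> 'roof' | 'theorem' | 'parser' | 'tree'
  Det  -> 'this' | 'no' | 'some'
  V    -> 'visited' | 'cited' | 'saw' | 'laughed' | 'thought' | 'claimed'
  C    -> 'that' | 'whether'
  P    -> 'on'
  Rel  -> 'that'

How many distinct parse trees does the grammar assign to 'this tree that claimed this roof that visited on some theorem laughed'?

Two of the 6 distinct bracketings:
[S [NP [NP [NP [Det this] [N tree]] [RelC [Rel that] [VP [V claimed] [NP [NP [Det this] [N roof]] [RelC [Rel that] [VP [V visited]]]]]]] [PP [P on] [NP [Det some] [N theorem]]]] [VP [V laughed]]]
[S [NP [NP [NP [NP [Det this] [N tree]] [RelC [Rel that] [VP [V claimed] [NP [Det this] [N roof]]]]] [RelC [Rel that] [VP [V visited]]]] [PP [P on] [NP [Det some] [N theorem]]]] [VP [V laughed]]]
The trees differ in how a recursive rule is bracketed over the same span.

6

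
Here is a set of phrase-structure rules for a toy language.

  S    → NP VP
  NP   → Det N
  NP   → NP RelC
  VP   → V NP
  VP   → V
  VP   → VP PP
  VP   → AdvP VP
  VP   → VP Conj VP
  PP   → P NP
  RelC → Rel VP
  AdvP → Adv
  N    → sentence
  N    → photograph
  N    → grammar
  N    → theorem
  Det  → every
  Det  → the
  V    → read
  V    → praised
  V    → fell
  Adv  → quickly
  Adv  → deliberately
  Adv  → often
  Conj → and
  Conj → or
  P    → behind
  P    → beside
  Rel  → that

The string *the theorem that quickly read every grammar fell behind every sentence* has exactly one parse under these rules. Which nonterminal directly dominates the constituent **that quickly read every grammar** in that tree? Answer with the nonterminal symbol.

NP

[S [NP [NP [Det the] [N theorem]] [RelC [Rel that] [VP [AdvP [Adv quickly]] [VP [V read] [NP [Det every] [N grammar]]]]]] [VP [VP [V fell]] [PP [P behind] [NP [Det every] [N sentence]]]]]
The span 'that quickly read every grammar' is the RelC node built by RelC → Rel VP.
Its mother is the NP built by NP → NP RelC.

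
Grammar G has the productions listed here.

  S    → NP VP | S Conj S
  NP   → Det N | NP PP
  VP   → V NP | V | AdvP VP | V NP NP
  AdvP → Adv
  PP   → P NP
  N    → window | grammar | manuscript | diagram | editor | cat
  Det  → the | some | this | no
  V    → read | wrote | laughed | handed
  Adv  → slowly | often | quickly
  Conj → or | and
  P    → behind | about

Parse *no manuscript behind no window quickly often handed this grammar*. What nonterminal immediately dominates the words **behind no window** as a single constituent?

S
  NP
    NP
      Det: no
      N: manuscript
    PP
      P: behind
      NP
        Det: no
        N: window
  VP
    AdvP
      Adv: quickly
    VP
      AdvP
        Adv: often
      VP
        V: handed
        NP
          Det: this
          N: grammar
The span 'behind no window' is the PP node built by PP → P NP.

PP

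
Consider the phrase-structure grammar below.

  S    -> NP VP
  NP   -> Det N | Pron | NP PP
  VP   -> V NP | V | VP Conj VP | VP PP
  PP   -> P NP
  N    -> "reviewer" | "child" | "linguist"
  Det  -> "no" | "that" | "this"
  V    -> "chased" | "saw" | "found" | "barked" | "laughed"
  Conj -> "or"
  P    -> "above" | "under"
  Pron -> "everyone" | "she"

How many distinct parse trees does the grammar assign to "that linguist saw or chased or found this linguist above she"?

7

Two of the 7 distinct bracketings:
[S [NP [Det that] [N linguist]] [VP [VP [V saw]] [Conj or] [VP [VP [V chased]] [Conj or] [VP [V found] [NP [NP [Det this] [N linguist]] [PP [P above] [NP [Pron she]]]]]]]]
[S [NP [Det that] [N linguist]] [VP [VP [V saw]] [Conj or] [VP [VP [V chased]] [Conj or] [VP [VP [V found] [NP [Det this] [N linguist]]] [PP [P above] [NP [Pron she]]]]]]]
The difference turns on whether NP → NP PP is used at the relevant span, versus an alternative expansion of NP.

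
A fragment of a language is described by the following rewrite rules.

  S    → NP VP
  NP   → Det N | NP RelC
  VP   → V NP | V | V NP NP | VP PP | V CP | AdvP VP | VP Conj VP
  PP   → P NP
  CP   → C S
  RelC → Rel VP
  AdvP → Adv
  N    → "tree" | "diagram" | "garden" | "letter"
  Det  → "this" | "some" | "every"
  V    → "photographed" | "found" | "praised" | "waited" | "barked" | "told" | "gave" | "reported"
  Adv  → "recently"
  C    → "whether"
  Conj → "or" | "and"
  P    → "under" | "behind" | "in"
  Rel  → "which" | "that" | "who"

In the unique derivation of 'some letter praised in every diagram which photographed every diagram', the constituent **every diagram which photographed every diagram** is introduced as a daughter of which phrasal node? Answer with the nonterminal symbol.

[S [NP [Det some] [N letter]] [VP [VP [V praised]] [PP [P in] [NP [NP [Det every] [N diagram]] [RelC [Rel which] [VP [V photographed] [NP [Det every] [N diagram]]]]]]]]
The span 'every diagram which photographed every diagram' is the NP node built by NP → NP RelC.
Its mother is the PP built by PP → P NP.

PP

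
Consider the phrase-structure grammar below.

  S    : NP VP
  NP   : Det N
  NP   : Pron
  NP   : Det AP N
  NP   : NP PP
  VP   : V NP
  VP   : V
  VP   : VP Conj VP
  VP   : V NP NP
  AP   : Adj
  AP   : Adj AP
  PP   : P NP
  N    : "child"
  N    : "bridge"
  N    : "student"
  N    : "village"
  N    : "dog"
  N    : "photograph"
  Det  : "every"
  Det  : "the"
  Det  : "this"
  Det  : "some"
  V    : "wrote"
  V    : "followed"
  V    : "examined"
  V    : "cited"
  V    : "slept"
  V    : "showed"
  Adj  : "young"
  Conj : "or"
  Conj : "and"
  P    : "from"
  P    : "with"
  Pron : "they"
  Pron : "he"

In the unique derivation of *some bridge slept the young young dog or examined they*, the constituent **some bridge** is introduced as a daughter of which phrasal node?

[S [NP [Det some] [N bridge]] [VP [VP [V slept] [NP [Det the] [AP [Adj young] [AP [Adj young]]] [N dog]]] [Conj or] [VP [V examined] [NP [Pron they]]]]]
The span 'some bridge' is the NP node built by NP → Det N.
Its mother is the S built by S → NP VP.

S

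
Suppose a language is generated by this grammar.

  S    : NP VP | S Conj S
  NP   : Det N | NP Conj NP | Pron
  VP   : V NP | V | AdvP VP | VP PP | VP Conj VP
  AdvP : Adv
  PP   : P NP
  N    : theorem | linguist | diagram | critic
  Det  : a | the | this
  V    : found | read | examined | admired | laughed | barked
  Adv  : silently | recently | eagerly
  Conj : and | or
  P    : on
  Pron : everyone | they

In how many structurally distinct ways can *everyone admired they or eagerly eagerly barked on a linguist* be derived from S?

Two of the 4 distinct bracketings:
[S [NP [Pron everyone]] [VP [VP [VP [V admired] [NP [Pron they]]] [Conj or] [VP [AdvP [Adv eagerly]] [VP [AdvP [Adv eagerly]] [VP [V barked]]]]] [PP [P on] [NP [Det a] [N linguist]]]]]
[S [NP [Pron everyone]] [VP [VP [V admired] [NP [Pron they]]] [Conj or] [VP [AdvP [Adv eagerly]] [VP [AdvP [Adv eagerly]] [VP [VP [V barked]] [PP [P on] [NP [Det a] [N linguist]]]]]]]]
The trees differ in how a recursive rule is bracketed over the same span.

4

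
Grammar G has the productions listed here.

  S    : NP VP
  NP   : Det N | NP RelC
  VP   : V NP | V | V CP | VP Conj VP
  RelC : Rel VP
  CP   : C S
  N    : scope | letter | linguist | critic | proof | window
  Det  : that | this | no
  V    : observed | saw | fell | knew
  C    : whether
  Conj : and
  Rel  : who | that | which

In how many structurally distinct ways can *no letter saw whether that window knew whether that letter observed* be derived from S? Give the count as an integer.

[S [NP [Det no] [N letter]] [VP [V saw] [CP [C whether] [S [NP [Det that] [N window]] [VP [V knew] [CP [C whether] [S [NP [Det that] [N letter]] [VP [V observed]]]]]]]]]
No rule offers an alternative attachment or grouping for any span, so this is the only derivation.

1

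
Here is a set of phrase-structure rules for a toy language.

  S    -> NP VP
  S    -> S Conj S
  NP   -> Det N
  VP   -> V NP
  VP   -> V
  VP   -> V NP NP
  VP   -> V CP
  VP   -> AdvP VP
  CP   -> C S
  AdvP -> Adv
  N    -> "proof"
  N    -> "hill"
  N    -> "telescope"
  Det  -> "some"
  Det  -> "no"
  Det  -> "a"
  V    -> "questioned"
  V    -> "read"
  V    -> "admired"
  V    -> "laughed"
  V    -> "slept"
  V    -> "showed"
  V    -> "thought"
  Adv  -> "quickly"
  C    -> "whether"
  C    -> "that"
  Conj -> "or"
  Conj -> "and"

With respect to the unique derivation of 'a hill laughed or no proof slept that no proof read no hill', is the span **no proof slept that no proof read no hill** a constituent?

Yes

[S [S [NP [Det a] [N hill]] [VP [V laughed]]] [Conj or] [S [NP [Det no] [N proof]] [VP [V slept] [CP [C that] [S [NP [Det no] [N proof]] [VP [V read] [NP [Det no] [N hill]]]]]]]]
The words 'no proof slept that no proof read no hill' are exhaustively dominated by a single S node (built by S → NP VP), so they form a constituent.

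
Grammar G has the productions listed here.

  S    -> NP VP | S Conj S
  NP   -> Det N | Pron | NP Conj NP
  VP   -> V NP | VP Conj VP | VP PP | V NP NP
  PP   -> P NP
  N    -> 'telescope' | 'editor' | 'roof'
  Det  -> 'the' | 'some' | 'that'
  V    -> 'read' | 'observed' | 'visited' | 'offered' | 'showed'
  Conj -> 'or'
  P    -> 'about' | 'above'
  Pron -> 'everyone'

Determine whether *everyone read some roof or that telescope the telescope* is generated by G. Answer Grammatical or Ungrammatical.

S
  NP
    Pron: everyone
  VP
    V: read
    NP
      NP
        Det: some
        N: roof
      Conj: or
      NP
        Det: that
        N: telescope
    NP
      Det: the
      N: telescope
The bracketing above is licensed at every node by one of the given productions, with S at the root.

Grammatical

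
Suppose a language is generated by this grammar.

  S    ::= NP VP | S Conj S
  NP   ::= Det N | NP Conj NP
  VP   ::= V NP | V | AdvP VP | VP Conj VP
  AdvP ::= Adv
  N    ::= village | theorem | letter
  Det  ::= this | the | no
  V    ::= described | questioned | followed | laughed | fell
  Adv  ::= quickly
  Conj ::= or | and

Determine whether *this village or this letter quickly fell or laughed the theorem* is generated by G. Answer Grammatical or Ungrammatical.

Grammatical

S
  NP
    NP
      Det: this
      N: village
    Conj: or
    NP
      Det: this
      N: letter
  VP
    AdvP
      Adv: quickly
    VP
      VP
        V: fell
      Conj: or
      VP
        V: laughed
        NP
          Det: the
          N: theorem
Each bracket corresponds to one application of a listed rule, so the string is derivable from S.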